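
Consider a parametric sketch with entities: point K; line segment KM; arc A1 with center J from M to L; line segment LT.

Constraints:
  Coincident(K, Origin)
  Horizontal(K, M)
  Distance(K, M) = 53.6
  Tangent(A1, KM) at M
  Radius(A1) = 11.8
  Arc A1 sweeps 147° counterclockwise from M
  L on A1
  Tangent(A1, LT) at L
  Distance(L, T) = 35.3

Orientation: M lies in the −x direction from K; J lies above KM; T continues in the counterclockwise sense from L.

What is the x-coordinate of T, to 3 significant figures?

-76.8

K is at the origin; K and M share the same y with |KM| = 53.6 and M on the −x side, so M = (-53.6, 0.00). The tangent condition forces JM to be normal to KM, so J = M + (0, 11.8) = (-53.6, 11.8). On A1, M sits at bearing -90° from J; a 147° counterclockwise sweep puts L at bearing 57°, so L = J + 11.8·(cos 57°, sin 57°) = (-47.2, 21.7). The tangent condition forces JL to be normal to LT, so LT runs along (−sin 57°, cos 57°); with |LT| = 35.3, T = (-76.8, 40.9). So T.x = -76.8.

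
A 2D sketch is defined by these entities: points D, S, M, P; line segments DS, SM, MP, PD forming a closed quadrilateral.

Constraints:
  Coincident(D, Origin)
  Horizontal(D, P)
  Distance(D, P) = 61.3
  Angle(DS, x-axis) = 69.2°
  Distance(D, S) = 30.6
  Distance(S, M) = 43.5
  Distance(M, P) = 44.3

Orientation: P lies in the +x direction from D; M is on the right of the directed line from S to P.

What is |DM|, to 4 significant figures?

23.88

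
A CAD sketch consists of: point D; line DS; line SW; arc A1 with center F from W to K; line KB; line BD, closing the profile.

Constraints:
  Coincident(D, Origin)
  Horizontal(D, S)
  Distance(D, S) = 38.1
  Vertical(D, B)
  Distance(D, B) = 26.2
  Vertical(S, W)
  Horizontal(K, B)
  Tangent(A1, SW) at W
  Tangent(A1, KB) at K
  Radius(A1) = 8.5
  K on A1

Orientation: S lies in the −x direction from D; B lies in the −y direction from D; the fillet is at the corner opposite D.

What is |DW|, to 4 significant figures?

42.01

D is at the origin; DS is horizontal with |DS| = 38.1 and S on the −x side, so S = (-38.10, 0.000). D and B share the same x with |DB| = 26.2 and B on the −y side, so B = (0.000, -26.20). The virtual corner opposite D is at (-38.10, -26.20). The tangent condition forces FW to be normal to SW and since A1 is tangent to KB there, FK ⟂ KB, with radius 8.5, so the center F sits 8.5 in from both sides at F = (-29.60, -17.70). That places the tangent points at W = (-38.10, -17.70) on SW and K = (-29.60, -26.20) on KB. Then |DW| = |W − D| = 42.01.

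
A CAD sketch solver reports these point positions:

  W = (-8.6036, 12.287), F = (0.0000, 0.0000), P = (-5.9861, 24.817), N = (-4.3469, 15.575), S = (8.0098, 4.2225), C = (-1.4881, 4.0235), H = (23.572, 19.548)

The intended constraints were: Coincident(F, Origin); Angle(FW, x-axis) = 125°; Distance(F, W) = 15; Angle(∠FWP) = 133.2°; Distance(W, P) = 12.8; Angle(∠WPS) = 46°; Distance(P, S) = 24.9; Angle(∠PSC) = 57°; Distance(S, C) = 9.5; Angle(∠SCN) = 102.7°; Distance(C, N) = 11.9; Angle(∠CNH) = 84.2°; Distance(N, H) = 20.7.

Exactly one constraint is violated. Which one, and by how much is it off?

Distance(N, H) = 20.7 — off by 7.50.

F = (0.00, 0.00) ✓; FW at 125.0° ✓; |FW| = 15.00 ✓; ∠FWP = 133.2° ✓; |WP| = 12.80 ✓; ∠WPS = 46.00° ✓; |PS| = 24.90 ✓; ∠PSC = 57.00° ✓; |SC| = 9.500 ✓; ∠SCN = 102.7° ✓; |CN| = 11.90 ✓; ∠CNH = 84.20° ✓; |NH| = 28.20 ✗.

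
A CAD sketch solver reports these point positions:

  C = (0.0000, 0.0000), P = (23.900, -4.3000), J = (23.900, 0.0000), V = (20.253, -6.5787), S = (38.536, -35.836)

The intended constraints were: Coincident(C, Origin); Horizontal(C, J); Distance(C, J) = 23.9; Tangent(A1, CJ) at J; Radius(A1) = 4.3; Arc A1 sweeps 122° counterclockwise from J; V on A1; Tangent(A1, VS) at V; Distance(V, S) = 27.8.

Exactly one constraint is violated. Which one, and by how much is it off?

Distance(V, S) = 27.8 — off by 6.70.

C = (0.00, 0.00) ✓; C.y = 0.00, J.y = 0.00 ✓; |CJ| = 23.90 ✓; ∠(PJ, JC) = 90.00° ✓; |PJ| = 4.300 ✓; bearing(P→V) − bearing(P→J) = 122.0° ✓; |PV| = 4.300 ✓; ∠(PV, VS) = 90.00° ✓; |VS| = 34.50 ✗.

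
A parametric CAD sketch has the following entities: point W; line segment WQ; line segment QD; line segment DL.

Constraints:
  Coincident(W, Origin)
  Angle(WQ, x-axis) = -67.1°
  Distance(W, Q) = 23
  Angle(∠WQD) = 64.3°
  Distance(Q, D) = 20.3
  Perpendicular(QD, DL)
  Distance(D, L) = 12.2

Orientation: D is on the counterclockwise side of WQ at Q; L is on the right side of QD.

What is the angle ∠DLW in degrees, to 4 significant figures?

17.41°

W is at the origin; WQ runs at -67.1° with length 23.0, so Q = 23.0·(cos -67.1°, sin -67.1°) = (8.950, -21.19). ∠WQD = 64.3°, so QD runs at -67.1° + (180° − 64.3°) = 48.60° from the x-axis; with |QD| = 20.3, D = Q + 20.3·(cos 48.60°, sin 48.60°) = (22.37, -5.960). The perpendicularity gives DL at right angles to QD; with |DL| = 12.2 on the right of QD, L = D + 12.2·(0.7501, -0.6613) = (31.53, -14.03). Then cos ∠DLW = LD·LW / (|LD||LW|), giving 17.41°.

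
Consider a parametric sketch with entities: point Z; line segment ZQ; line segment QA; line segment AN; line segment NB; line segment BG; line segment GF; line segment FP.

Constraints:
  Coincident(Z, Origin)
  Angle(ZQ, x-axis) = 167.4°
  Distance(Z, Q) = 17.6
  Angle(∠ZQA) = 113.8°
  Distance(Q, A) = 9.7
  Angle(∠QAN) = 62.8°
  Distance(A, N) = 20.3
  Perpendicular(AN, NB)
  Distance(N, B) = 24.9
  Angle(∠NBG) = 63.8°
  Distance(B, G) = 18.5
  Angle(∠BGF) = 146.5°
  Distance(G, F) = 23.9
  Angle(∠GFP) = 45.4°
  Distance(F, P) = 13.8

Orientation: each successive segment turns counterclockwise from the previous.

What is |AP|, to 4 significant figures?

5.039

Z is at the origin; ZQ runs at 167.4° with length 17.6, so Q = (-17.18, 3.839). ∠ZQA = 113.8° gives QA at -126.4° from the x-axis; with |QA| = 9.7, A = (-22.93, -3.968). ∠QAN = 62.8° gives AN at -9.200° from the x-axis; with |AN| = 20.3, N = (-2.893, -7.214). The perpendicularity gives NB at right angles to AN, so NB runs at 80.80°; with |NB| = 24.9, B = (1.088, 17.37). ∠NBG = 63.8° gives BG at -163.0° from the x-axis; with |BG| = 18.5, G = (-16.60, 11.96). ∠BGF = 146.5° gives GF at -129.5° from the x-axis; with |GF| = 23.9, F = (-31.81, -6.485). ∠GFP = 45.4° gives FP at 5.100° from the x-axis; with |FP| = 13.8, P = (-18.06, -5.258). Then |AP| = |P − A| = 5.039.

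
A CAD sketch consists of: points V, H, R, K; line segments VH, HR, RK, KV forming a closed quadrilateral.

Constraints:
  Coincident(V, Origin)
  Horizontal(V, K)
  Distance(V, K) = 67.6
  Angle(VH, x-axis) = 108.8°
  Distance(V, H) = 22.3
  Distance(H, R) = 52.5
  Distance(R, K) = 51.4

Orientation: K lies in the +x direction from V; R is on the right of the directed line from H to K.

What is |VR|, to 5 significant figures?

31.392

V is at the origin; VK is horizontal with |VK| = 67.6 and K in +x, so K = (67.6, 0). VH runs at 108.8° with |VH| = 22.3, so H = (-7.1865, 21.110). R is determined by |HR| = 52.5 and |RK| = 51.4 together: it lies at the intersection of circle(H, 52.5) and circle(K, 51.4). With |HK| = 77.709, the foot of the radical line on HK is 39.590 from H and the perpendicular offset is √(52.5² − 39.590²) = 34.480. Taking the right-of-HK solution: R = (21.548, -22.828).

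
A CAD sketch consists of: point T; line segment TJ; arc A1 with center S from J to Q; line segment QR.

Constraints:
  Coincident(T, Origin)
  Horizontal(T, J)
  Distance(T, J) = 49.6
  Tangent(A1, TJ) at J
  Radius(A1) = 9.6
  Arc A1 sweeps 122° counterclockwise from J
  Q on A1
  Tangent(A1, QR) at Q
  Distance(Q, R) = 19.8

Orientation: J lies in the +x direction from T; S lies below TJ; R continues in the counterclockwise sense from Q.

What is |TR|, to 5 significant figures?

60.744

T is at the origin; TJ is horizontal with |TJ| = 49.6 and J on the +x side, so J = (49.600, 0.0000). Tangency of A1 to TJ means the radius SJ is perpendicular to TJ, so S = J + (0, -9.6) = (49.600, -9.6000). On A1, J sits at bearing 90° from S; a 122° counterclockwise sweep puts Q at bearing 212°, so Q = S + 9.6·(cos 212°, sin 212°) = (41.459, -14.687). The tangent condition forces SQ to be normal to QR, so QR runs along (−sin 212°, cos 212°); with |QR| = 19.8, R = (51.951, -31.479). Then |TR| = |R − T| = 60.744.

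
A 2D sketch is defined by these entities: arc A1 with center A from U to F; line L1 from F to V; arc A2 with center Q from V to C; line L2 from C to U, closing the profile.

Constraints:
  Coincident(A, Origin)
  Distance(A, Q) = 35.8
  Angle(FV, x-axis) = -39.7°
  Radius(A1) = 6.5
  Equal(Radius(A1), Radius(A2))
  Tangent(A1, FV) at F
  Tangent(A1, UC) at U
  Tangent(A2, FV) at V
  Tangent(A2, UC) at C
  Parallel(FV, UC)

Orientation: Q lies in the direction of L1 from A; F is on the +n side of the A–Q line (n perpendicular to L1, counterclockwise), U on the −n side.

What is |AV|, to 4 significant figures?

36.39

The slot axis is L1's direction at -39.7°, so u = (cos -39.7°, sin -39.7°) = (0.7694, -0.6388) and n = (−sin -39.7°, cos -39.7°) = (0.6388, 0.7694). A is at the origin and Q lies 35.8 along u from A, so Q = 35.8·u = (27.54, -22.87). Tangency of A1 to both parallel lines with radius 6.5 puts F and U at A ± 6.5·n: F = (4.152, 5.001), U = (-4.152, -5.001). Equal radii place V and C the same way about Q: V = Q + 6.5·n = (31.70, -17.87), C = Q − 6.5·n = (23.39, -27.87). Then |AV| = |V − A| = 36.39.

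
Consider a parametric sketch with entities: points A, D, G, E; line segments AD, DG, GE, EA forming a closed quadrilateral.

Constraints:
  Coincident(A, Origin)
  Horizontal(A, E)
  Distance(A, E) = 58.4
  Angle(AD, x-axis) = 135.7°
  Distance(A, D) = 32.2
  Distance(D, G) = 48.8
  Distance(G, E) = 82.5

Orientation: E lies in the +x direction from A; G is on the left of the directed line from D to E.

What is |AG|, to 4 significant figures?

62.81

Checks: |DG| = 48.80 ✓; |GE| = 82.50 ✓.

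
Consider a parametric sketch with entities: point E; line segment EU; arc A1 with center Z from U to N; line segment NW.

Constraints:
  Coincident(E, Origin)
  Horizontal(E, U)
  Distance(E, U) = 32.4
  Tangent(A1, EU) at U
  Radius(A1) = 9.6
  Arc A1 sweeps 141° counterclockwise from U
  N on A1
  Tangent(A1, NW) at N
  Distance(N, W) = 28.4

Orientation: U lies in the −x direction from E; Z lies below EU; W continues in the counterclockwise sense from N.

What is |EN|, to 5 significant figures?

42.057

E is at the origin; E and U share the same y with |EU| = 32.4 and U on the −x side, so U = (-32.400, 0.0000). The tangent condition forces ZU to be normal to EU, so Z = U + (0, -9.6) = (-32.400, -9.6000). On A1, U sits at bearing 90° from Z; a 141° counterclockwise sweep puts N at bearing 231°, so N = Z + 9.6·(cos 231°, sin 231°) = (-38.441, -17.061). Then |EN| = |N − E| = 42.057.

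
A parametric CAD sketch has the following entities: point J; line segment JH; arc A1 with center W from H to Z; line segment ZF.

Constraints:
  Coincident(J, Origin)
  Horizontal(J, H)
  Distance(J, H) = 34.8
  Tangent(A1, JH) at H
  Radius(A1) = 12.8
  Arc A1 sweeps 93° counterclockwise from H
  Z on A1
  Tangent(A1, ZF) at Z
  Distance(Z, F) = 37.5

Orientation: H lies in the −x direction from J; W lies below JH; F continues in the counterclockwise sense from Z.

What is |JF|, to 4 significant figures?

68.37

On A1, H sits at bearing 90° from W; a 93° counterclockwise sweep puts Z at bearing 183°, so Z = W + 12.8·(cos 183°, sin 183°) = (-47.58, -13.47). Since A1 is tangent to ZF there, WZ ⟂ ZF, so ZF runs along (−sin 183°, cos 183°); with |ZF| = 37.5, F = (-45.62, -50.92). Then |JF| = |F − J| = 68.37.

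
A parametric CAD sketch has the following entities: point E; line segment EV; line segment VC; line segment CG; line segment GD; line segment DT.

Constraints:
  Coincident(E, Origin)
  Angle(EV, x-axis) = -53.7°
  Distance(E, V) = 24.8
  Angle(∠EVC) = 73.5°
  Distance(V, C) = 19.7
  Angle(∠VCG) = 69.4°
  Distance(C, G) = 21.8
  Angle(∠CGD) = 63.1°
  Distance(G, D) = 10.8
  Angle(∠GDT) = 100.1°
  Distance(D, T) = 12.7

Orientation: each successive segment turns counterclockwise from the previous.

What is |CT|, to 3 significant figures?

7.63

∠CGD = 63.1° gives GD at -79.7° from the x-axis; with |GD| = 10.8, D = (7.63, -8.69). ∠GDT = 100.1° gives DT at 0.200° from the x-axis; with |DT| = 12.7, T = (20.3, -8.65). Then |CT| = |T − C| = 7.63.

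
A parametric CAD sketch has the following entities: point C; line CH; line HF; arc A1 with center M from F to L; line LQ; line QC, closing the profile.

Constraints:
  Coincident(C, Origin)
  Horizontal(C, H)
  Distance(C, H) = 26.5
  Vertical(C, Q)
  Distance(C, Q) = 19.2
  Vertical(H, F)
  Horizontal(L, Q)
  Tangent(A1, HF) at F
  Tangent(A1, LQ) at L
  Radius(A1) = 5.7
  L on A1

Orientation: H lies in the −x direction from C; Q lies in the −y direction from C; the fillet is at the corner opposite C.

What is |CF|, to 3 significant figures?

29.7

The virtual corner opposite C is at (-26.5, -19.2). The tangent condition forces MF to be normal to HF and tangency of A1 to LQ means the radius ML is perpendicular to LQ, with radius 5.7, so the center M sits 5.7 in from both sides at M = (-20.8, -13.5). That places the tangent points at F = (-26.5, -13.5) on HF and L = (-20.8, -19.2) on LQ. Then |CF| = |F − C| = 29.7.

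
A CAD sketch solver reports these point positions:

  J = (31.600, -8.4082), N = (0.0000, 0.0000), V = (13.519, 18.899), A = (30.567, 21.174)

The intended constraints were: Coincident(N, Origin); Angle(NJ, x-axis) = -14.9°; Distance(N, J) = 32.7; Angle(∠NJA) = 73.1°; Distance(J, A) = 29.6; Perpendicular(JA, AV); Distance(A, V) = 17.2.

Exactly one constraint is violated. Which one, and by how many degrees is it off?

Perpendicular(JA, AV) — off by 5.60°.

N = (0.00, 0.00) ✓; NJ at -14.90° ✓; |NJ| = 32.70 ✓; ∠NJA = 73.10° ✓; |JA| = 29.60 ✓; ∠(JA, AV) = 95.60° ✗; |AV| = 17.20 ✓.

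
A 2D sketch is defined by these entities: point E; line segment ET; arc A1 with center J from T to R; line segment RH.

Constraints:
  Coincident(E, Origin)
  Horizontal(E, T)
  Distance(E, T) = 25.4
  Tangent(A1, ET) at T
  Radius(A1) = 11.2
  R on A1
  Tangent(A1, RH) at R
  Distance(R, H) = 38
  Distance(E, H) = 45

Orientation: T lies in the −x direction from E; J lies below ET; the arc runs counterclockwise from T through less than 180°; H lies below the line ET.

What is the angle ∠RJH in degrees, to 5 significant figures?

73.578°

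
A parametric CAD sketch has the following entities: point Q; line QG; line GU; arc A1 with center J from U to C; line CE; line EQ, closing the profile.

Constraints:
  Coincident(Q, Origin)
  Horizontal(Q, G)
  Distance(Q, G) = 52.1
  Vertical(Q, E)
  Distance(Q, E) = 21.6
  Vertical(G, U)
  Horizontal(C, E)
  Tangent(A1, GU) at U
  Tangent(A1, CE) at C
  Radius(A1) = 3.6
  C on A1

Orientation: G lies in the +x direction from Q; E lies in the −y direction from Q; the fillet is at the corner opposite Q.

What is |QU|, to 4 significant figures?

55.12

The virtual corner opposite Q is at (52.10, -21.60). A1 meets GU tangentially, so JU is at right angles to GU and tangency of A1 to CE means the radius JC is perpendicular to CE, with radius 3.6, so the center J sits 3.6 in from both sides at J = (48.50, -18.00). That places the tangent points at U = (52.10, -18.00) on GU and C = (48.50, -21.60) on CE. Then |QU| = |U − Q| = 55.12.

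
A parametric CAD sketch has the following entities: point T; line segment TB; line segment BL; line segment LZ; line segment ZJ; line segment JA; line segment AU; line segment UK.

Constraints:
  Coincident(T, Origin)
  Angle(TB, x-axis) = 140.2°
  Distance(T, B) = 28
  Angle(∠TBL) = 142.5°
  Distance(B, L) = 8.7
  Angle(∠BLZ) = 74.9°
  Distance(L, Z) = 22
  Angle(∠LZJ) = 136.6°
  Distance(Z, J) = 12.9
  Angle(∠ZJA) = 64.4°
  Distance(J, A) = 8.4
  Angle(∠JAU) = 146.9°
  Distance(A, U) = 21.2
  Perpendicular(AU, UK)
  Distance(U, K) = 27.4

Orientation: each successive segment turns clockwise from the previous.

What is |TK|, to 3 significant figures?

47.5

T is at the origin; TB runs at 140.2° with length 28.0, so B = (-21.5, 17.9). ∠TBL = 142.5° gives BL at 103° from the x-axis; with |BL| = 8.7, L = (-23.4, 26.4). ∠BLZ = 74.9° gives LZ at -2.40° from the x-axis; with |LZ| = 22.0, Z = (-1.44, 25.5). ∠LZJ = 136.6° gives ZJ at -45.8° from the x-axis; with |ZJ| = 12.9, J = (7.55, 16.2). ∠ZJA = 64.4° gives JA at -161° from the x-axis; with |JA| = 8.4, A = (-0.412, 13.6). ∠JAU = 146.9° gives AU at 166° from the x-axis; with |AU| = 21.2, U = (-20.9, 18.9). The perpendicularity gives UK at right angles to AU, so UK runs at 75.5°; with |UK| = 27.4, K = (-14.1, 45.4). Then |TK| = |K − T| = 47.5.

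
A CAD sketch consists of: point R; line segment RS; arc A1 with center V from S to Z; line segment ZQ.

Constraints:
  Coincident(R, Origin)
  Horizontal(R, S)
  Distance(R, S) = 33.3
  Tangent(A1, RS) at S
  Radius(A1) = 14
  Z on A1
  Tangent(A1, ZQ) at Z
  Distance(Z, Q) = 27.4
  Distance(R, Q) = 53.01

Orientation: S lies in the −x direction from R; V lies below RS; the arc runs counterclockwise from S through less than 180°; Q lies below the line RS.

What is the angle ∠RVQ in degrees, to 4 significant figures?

104.5°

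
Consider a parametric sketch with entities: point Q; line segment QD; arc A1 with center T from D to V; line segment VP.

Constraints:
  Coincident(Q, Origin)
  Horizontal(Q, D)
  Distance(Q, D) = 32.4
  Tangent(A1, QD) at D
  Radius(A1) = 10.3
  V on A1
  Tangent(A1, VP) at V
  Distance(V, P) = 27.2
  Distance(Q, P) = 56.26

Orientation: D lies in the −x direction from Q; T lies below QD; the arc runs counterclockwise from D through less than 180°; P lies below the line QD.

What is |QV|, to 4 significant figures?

44.02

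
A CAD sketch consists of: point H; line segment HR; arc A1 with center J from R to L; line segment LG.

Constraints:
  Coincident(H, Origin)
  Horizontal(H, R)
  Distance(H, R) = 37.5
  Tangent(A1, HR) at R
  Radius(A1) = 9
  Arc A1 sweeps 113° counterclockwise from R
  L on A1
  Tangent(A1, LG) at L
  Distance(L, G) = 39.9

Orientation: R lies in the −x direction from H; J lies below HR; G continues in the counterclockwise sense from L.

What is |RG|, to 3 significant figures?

49.8

On A1, R sits at bearing 90° from J; a 113° counterclockwise sweep puts L at bearing 203°, so L = J + 9.0·(cos 203°, sin 203°) = (-45.8, -12.5). Tangency of A1 to LG means the radius JL is perpendicular to LG, so LG runs along (−sin 203°, cos 203°); with |LG| = 39.9, G = (-30.2, -49.2). Then |RG| = |G − R| = 49.8.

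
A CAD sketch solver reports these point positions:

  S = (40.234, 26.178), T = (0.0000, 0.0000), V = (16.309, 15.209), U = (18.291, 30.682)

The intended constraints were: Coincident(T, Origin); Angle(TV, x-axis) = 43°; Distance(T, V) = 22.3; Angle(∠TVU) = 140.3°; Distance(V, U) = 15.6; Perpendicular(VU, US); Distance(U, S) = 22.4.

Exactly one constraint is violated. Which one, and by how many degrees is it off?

Perpendicular(VU, US) — off by 4.30°.

T = (0.00, 0.00) ✓; TV at 43.00° ✓; |TV| = 22.30 ✓; ∠TVU = 140.3° ✓; |VU| = 15.60 ✓; ∠(VU, US) = 94.30° ✗; |US| = 22.40 ✓.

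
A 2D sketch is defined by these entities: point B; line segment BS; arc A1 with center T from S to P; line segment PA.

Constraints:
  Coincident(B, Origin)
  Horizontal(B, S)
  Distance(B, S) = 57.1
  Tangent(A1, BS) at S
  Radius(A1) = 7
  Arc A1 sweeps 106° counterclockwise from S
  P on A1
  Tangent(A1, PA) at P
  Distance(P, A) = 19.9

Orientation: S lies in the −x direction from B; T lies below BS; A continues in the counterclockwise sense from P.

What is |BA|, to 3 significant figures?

64.7

On A1, S sits at bearing 90° from T; a 106° counterclockwise sweep puts P at bearing 196°, so P = T + 7.0·(cos 196°, sin 196°) = (-63.8, -8.93). Tangency of A1 to PA means the radius TP is perpendicular to PA, so PA runs along (−sin 196°, cos 196°); with |PA| = 19.9, A = (-58.3, -28.1). Then |BA| = |A − B| = 64.7.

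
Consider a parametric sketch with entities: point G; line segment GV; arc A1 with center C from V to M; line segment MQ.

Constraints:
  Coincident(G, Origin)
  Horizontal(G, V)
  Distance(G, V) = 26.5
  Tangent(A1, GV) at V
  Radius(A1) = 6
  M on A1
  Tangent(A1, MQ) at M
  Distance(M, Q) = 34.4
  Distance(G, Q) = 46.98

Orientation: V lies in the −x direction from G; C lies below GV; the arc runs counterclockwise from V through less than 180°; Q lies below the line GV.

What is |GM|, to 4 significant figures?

33.17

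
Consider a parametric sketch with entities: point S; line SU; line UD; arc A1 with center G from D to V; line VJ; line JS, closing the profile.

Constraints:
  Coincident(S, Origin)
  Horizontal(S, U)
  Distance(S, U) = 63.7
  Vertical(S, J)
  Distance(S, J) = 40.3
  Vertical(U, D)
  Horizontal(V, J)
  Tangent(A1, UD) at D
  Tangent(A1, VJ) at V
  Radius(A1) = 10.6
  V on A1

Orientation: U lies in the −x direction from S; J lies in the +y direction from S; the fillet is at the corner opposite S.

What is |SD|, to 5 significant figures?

70.284

S is at the origin; S and U share the same y with |SU| = 63.7 and U on the −x side, so U = (-63.700, 0.0000). SJ is vertical with |SJ| = 40.3 and J on the +y side, so J = (0.0000, 40.300). The virtual corner opposite S is at (-63.700, 40.300). Since A1 is tangent to UD there, GD ⟂ UD and tangency of A1 to VJ means the radius GV is perpendicular to VJ, with radius 10.6, so the center G sits 10.6 in from both sides at G = (-53.100, 29.700). That places the tangent points at D = (-63.700, 29.700) on UD and V = (-53.100, 40.300) on VJ. Then |SD| = |D − S| = 70.284.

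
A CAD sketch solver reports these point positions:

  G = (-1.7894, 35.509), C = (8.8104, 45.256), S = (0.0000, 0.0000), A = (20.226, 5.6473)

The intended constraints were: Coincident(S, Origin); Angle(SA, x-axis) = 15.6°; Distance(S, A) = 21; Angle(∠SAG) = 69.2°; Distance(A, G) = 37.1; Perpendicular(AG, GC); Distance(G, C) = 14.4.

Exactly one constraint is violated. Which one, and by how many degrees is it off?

Perpendicular(AG, GC) — off by 6.20°.

S = (0.00, 0.00) ✓; SA at 15.60° ✓; |SA| = 21.00 ✓; ∠SAG = 69.20° ✓; |AG| = 37.10 ✓; ∠(AG, GC) = 83.80° ✗; |GC| = 14.40 ✓.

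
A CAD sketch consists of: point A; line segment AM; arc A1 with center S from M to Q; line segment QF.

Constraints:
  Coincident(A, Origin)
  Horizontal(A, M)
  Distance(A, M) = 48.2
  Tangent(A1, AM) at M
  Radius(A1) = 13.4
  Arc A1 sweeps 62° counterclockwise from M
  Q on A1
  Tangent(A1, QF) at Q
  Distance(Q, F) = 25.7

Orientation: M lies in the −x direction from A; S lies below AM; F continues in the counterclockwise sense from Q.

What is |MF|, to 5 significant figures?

38.199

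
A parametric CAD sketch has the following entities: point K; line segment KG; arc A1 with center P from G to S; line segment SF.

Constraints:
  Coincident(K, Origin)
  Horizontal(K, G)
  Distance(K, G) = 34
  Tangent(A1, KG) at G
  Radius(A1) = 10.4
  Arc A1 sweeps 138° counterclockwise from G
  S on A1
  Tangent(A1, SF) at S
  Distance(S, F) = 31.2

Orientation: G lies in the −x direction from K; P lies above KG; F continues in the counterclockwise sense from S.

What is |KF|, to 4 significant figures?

63.59

On A1, G sits at bearing -90° from P; a 138° counterclockwise sweep puts S at bearing 48°, so S = P + 10.4·(cos 48°, sin 48°) = (-27.04, 18.13). Since A1 is tangent to SF there, PS ⟂ SF, so SF runs along (−sin 48°, cos 48°); with |SF| = 31.2, F = (-50.23, 39.01). Then |KF| = |F − K| = 63.59.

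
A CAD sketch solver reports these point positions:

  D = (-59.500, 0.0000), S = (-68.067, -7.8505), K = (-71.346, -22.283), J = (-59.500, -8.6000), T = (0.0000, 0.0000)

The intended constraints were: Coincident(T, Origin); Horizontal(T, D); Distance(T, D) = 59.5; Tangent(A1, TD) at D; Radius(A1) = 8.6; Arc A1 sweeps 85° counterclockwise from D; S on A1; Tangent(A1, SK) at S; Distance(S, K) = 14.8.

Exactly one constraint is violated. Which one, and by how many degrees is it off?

Tangent(A1, SK) at S — off by 7.80°.

T = (0.00, 0.00) ✓; T.y = 0.00, D.y = 0.00 ✓; |TD| = 59.50 ✓; ∠(JD, DT) = 90.00° ✓; |JD| = 8.600 ✓; bearing(J→S) − bearing(J→D) = 85.00° ✓; |JS| = 8.600 ✓; ∠(JS, SK) = 97.80° ✗; |SK| = 14.80 ✓.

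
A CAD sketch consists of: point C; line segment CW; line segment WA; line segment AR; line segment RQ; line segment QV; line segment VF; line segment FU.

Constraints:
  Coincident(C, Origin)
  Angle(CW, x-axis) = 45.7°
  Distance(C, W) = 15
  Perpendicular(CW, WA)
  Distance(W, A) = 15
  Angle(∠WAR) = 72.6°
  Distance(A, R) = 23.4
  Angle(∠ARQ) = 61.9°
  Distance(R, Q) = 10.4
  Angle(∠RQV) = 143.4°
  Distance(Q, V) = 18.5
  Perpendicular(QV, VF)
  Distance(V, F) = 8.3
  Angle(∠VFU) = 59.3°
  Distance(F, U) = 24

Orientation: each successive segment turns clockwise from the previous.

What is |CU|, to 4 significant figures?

3.882

The perpendicularity gives VF at right angles to QV, so VF runs at -36.40°; with |VF| = 8.3, F = (18.23, 9.531). ∠VFU = 59.3° gives FU at -157.1° from the x-axis; with |FU| = 24.0, U = (-3.877, 0.1916). Then |CU| = |U − C| = 3.882.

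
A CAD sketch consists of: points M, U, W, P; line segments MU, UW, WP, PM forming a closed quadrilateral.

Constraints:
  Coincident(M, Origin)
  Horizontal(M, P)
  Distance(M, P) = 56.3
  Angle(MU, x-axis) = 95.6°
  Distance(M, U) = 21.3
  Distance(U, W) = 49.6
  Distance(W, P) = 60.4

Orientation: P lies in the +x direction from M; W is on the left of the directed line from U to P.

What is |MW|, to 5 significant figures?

65.092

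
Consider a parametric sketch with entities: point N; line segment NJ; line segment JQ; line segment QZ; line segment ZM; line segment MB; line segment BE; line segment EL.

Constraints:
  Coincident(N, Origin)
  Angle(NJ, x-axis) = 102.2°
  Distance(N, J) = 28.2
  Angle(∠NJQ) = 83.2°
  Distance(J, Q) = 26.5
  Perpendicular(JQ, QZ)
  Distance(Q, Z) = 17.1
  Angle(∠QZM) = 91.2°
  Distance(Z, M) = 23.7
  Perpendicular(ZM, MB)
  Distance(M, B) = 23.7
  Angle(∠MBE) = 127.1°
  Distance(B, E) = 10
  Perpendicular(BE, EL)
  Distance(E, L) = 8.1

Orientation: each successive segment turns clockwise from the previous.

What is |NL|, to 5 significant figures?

35.946

N is at the origin; NJ runs at 102.2° with length 28.2, so J = (-5.9594, 27.563). ∠NJQ = 83.2° gives JQ at 5.4000° from the x-axis; with |JQ| = 26.5, Q = (20.423, 30.057). The perpendicularity gives QZ at right angles to JQ, so QZ runs at -84.600°; with |QZ| = 17.1, Z = (22.032, 13.033). ∠QZM = 91.2° gives ZM at -173.40° from the x-axis; with |ZM| = 23.7, M = (-1.5106, 10.309). The perpendicularity gives MB at right angles to ZM, so MB runs at 96.600°; with |MB| = 23.7, B = (-4.2347, 33.852). ∠MBE = 127.1° gives BE at 43.700° from the x-axis; with |BE| = 10.0, E = (2.9950, 40.761). The perpendicularity gives EL at right angles to BE, so EL runs at -46.300°; with |EL| = 8.1, L = (8.5912, 34.905). Then |NL| = |L − N| = 35.946.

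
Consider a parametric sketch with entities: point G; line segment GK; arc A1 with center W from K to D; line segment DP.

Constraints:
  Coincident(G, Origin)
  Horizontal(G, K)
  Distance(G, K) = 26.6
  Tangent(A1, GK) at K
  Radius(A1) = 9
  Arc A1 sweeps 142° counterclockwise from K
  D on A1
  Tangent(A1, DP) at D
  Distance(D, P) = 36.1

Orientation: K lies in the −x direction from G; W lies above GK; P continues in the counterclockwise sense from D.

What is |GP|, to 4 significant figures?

62.60

On A1, K sits at bearing -90° from W; a 142° counterclockwise sweep puts D at bearing 52°, so D = W + 9.0·(cos 52°, sin 52°) = (-21.06, 16.09). Tangency of A1 to DP means the radius WD is perpendicular to DP, so DP runs along (−sin 52°, cos 52°); with |DP| = 36.1, P = (-49.51, 38.32). Then |GP| = |P − G| = 62.60.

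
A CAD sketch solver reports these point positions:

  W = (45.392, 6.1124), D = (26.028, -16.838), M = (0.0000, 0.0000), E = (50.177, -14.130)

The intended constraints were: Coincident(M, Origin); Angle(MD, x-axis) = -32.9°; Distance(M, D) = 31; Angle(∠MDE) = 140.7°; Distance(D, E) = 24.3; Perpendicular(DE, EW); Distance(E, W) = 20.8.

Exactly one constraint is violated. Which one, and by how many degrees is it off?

Perpendicular(DE, EW) — off by 6.90°.

M = (0.00, 0.00) ✓; MD at -32.90° ✓; |MD| = 31.00 ✓; ∠MDE = 140.7° ✓; |DE| = 24.30 ✓; ∠(DE, EW) = 96.90° ✗; |EW| = 20.80 ✓.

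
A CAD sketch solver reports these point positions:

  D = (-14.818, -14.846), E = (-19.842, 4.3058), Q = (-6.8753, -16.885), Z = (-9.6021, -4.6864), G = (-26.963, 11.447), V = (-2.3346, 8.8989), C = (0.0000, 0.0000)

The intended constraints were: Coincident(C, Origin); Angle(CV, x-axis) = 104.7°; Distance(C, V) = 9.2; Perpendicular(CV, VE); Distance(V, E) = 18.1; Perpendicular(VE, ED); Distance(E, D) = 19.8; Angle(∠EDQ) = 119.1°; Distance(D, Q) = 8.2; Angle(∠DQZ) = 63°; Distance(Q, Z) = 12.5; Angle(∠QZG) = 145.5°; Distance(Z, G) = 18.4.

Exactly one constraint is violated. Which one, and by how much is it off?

Distance(Z, G) = 18.4 — off by 5.30.

C = (0.00, 0.00) ✓; CV at 104.7° ✓; |CV| = 9.200 ✓; ∠(CV, VE) = 90.00° ✓; |VE| = 18.10 ✓; ∠(VE, ED) = 90.00° ✓; |ED| = 19.80 ✓; ∠EDQ = 119.1° ✓; |DQ| = 8.200 ✓; ∠DQZ = 63.00° ✓; |QZ| = 12.50 ✓; ∠QZG = 145.5° ✓; |ZG| = 23.70 ✗.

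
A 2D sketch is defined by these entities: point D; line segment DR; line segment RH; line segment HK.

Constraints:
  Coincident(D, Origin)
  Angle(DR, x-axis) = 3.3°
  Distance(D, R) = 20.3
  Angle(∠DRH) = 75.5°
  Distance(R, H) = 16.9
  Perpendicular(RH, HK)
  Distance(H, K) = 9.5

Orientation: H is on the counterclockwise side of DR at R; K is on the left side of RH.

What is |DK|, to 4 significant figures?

15.58

D is at the origin; DR runs at 3.3° with length 20.3, so R = 20.3·(cos 3.3°, sin 3.3°) = (20.27, 1.169). ∠DRH = 75.5°, so RH runs at 3.3° + (180° − 75.5°) = 107.8° from the x-axis; with |RH| = 16.9, H = R + 16.9·(cos 107.8°, sin 107.8°) = (15.10, 17.26). RH is perpendicular to HK; with |HK| = 9.5 on the left of RH, K = H + 9.5·(-0.9521, -0.3057) = (6.055, 14.36). Then |DK| = |K − D| = 15.58.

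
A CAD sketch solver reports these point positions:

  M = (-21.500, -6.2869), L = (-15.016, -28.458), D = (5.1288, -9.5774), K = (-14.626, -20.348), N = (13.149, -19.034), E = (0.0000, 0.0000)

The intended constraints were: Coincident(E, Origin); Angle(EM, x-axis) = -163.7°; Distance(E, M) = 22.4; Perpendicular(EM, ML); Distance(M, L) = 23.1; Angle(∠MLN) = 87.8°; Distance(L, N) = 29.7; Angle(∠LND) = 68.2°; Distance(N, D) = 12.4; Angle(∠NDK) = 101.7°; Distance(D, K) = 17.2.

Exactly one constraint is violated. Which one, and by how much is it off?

Distance(D, K) = 17.2 — off by 5.30.

E = (0.00, 0.00) ✓; EM at -163.7° ✓; |EM| = 22.40 ✓; ∠(EM, ML) = 90.00° ✓; |ML| = 23.10 ✓; ∠MLN = 87.80° ✓; |LN| = 29.70 ✓; ∠LND = 68.20° ✓; |ND| = 12.40 ✓; ∠NDK = 101.7° ✓; |DK| = 22.50 ✗.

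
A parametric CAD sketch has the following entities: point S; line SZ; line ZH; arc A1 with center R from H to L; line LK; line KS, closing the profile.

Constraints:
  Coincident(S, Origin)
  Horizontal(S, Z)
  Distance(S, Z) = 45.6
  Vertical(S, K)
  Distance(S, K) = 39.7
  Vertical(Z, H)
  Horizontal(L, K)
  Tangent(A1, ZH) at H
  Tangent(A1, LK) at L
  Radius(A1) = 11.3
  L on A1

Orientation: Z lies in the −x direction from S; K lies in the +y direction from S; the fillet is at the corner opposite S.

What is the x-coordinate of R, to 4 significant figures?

-34.30

S is at the origin; SZ is horizontal with |SZ| = 45.6 and Z on the −x side, so Z = (-45.60, 0.000). SK is vertical with |SK| = 39.7 and K on the +y side, so K = (0.000, 39.70). The virtual corner opposite S is at (-45.60, 39.70). A1 meets ZH tangentially, so RH is at right angles to ZH and since A1 is tangent to LK there, RL ⟂ LK, with radius 11.3, so the center R sits 11.3 in from both sides at R = (-34.30, 28.40). So R.x = -34.30.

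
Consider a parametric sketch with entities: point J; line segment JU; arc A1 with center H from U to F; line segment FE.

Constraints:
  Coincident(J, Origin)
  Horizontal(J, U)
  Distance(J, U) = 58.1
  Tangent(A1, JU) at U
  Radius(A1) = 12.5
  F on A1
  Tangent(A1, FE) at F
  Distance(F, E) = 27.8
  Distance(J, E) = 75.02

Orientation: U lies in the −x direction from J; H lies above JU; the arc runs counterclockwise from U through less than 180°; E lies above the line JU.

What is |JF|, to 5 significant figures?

51.005

J is at the origin; JU is horizontal with |JU| = 58.1 and U on the −x side, so U = (-58.100, 0.0000). A1 meets JU tangentially, so HU is at right angles to JU, so H = U + (0, 12.5) = (-58.100, 12.500). Since HF ⟂ FE (tangency), |HE| = √(12.5² + 27.8²) = 30.481 regardless of where F sits on A1. So E lies on both circle(J, 75.02) and circle(H, 30.481); the above-JU intersection is E = (-61.630, 42.776). F is the foot of the tangent from E: F = (-47.370, 18.912).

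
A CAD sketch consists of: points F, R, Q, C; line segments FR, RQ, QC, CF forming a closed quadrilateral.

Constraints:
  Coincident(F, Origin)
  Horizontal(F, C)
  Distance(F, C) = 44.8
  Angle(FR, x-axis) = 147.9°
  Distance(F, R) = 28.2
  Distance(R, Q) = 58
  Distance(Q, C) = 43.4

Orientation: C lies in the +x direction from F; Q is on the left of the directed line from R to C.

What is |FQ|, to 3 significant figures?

49.2

F is at the origin; F and C share the same y with |FC| = 44.8 and C in +x, so C = (44.8, 0). FR runs at 147.9° with |FR| = 28.2, so R = (-23.9, 15.0). Q is determined by |RQ| = 58.0 and |QC| = 43.4 together: it lies at the intersection of circle(R, 58.0) and circle(C, 43.4). With |RC| = 70.3, the foot of the radical line on RC is 45.7 from R and the perpendicular offset is √(58.0² − 45.7²) = 35.7. Taking the left-of-RC solution: Q = (28.4, 40.2).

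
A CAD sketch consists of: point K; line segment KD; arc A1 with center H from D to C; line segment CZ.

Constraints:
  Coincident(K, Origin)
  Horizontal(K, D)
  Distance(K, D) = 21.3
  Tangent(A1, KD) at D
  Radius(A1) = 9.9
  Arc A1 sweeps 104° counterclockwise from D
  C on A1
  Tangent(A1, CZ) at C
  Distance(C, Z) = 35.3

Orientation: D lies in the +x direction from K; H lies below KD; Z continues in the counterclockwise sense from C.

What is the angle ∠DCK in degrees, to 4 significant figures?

81.56°

K is at the origin; KD is horizontal with |KD| = 21.3 and D on the +x side, so D = (21.30, 0.000). Tangency of A1 to KD means the radius HD is perpendicular to KD, so H = D + (0, -9.9) = (21.30, -9.900). On A1, D sits at bearing 90° from H; a 104° counterclockwise sweep puts C at bearing 194°, so C = H + 9.9·(cos 194°, sin 194°) = (11.69, -12.30). Then cos ∠DCK = CD·CK / (|CD||CK|), giving 81.56°.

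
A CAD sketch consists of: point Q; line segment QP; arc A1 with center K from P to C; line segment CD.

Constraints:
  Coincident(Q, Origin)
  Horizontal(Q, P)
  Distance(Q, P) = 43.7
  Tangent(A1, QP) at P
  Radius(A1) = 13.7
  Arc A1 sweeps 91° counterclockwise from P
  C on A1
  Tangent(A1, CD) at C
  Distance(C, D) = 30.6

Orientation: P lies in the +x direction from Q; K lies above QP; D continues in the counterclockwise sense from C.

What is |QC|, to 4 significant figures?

59.07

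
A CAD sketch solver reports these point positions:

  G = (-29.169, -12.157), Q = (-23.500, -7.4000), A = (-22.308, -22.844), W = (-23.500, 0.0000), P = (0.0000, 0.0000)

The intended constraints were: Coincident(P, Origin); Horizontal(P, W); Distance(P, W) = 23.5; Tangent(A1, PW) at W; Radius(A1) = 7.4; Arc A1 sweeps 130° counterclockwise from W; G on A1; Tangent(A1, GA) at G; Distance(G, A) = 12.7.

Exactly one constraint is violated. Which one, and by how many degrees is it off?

Tangent(A1, GA) at G — off by 7.30°.

P = (0.00, 0.00) ✓; P.y = 0.00, W.y = 0.00 ✓; |PW| = 23.50 ✓; ∠(QW, WP) = 90.00° ✓; |QW| = 7.400 ✓; bearing(Q→G) − bearing(Q→W) = 130.0° ✓; |QG| = 7.400 ✓; ∠(QG, GA) = 97.30° ✗; |GA| = 12.70 ✓.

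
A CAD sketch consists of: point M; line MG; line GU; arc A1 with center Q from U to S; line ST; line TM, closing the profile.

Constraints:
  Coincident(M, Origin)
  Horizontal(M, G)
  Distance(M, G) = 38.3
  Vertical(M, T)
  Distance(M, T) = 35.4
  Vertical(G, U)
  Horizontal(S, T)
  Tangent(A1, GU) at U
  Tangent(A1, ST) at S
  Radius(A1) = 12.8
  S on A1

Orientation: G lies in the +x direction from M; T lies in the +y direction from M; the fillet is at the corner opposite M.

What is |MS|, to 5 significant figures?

43.628

M is at the origin; M and G share the same y with |MG| = 38.3 and G on the +x side, so G = (38.300, 0.0000). MT is vertical with |MT| = 35.4 and T on the +y side, so T = (0.0000, 35.400). The virtual corner opposite M is at (38.300, 35.400). Tangency of A1 to GU means the radius QU is perpendicular to GU and the tangent condition forces QS to be normal to ST, with radius 12.8, so the center Q sits 12.8 in from both sides at Q = (25.500, 22.600). That places the tangent points at U = (38.300, 22.600) on GU and S = (25.500, 35.400) on ST. Then |MS| = |S − M| = 43.628.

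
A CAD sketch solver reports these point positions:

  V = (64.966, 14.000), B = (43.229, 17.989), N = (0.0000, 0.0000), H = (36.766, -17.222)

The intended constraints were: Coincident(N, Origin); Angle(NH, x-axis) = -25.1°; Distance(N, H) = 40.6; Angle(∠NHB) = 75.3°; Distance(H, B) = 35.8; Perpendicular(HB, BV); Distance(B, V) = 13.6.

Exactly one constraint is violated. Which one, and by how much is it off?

Distance(B, V) = 13.6 — off by 8.50.

N = (0.00, 0.00) ✓; NH at -25.10° ✓; |NH| = 40.60 ✓; ∠NHB = 75.30° ✓; |HB| = 35.80 ✓; ∠(HB, BV) = 90.00° ✓; |BV| = 22.10 ✗.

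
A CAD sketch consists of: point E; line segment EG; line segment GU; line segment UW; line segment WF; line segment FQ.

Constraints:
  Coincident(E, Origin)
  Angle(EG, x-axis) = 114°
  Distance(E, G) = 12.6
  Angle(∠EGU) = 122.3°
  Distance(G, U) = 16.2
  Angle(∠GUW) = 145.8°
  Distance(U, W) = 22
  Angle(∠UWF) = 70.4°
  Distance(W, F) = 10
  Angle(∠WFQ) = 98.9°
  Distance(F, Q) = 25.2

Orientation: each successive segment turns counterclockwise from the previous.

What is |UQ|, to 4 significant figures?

7.739

∠UWF = 70.4° gives WF at -44.50° from the x-axis; with |WF| = 10.0, F = (-33.81, -2.769). ∠WFQ = 98.9° gives FQ at 36.60° from the x-axis; with |FQ| = 25.2, Q = (-13.58, 12.26). Then |UQ| = |Q − U| = 7.739.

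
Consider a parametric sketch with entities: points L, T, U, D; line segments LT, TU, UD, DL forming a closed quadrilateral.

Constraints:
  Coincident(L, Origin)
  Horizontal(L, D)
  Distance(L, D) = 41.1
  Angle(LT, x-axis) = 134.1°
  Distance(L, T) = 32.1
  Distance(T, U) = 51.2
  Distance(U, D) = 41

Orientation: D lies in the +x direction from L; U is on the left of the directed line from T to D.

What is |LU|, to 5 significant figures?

46.611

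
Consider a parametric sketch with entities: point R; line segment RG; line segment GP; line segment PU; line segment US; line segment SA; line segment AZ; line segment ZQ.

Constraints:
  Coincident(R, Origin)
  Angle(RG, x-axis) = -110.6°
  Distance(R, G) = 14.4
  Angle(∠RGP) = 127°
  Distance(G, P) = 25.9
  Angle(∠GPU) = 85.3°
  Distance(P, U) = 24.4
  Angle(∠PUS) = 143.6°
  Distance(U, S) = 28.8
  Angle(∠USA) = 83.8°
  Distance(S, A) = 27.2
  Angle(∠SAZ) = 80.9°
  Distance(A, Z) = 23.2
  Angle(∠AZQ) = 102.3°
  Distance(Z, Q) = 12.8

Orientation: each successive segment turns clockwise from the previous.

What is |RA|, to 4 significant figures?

15.31

R is at the origin; RG runs at -110.6° with length 14.4, so G = (-5.067, -13.48). ∠RGP = 127.0° gives GP at -163.6° from the x-axis; with |GP| = 25.9, P = (-29.91, -20.79). ∠GPU = 85.3° gives PU at 101.7° from the x-axis; with |PU| = 24.4, U = (-34.86, 3.101). ∠PUS = 143.6° gives US at 65.30° from the x-axis; with |US| = 28.8, S = (-22.83, 29.27). ∠USA = 83.8° gives SA at -30.90° from the x-axis; with |SA| = 27.2, A = (0.5132, 15.30). Then |RA| = |A − R| = 15.31.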